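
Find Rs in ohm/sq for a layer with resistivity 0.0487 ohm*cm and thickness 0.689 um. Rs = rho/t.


Step 1: Convert thickness to cm: t = 0.689 um = 6.8900e-05 cm
Step 2: Rs = rho / t = 0.0487 / 6.8900e-05
Step 3: Rs = 706.8 ohm/sq

706.8


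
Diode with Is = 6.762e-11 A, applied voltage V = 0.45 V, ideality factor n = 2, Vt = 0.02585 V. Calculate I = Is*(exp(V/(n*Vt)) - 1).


Step 1: V/(n*Vt) = 0.45/(2*0.02585) = 8.7041
Step 2: exp(8.7041) = 6.0276e+03
Step 3: I = 6.762e-11 * (6.0276e+03 - 1) = 4.08e-07 A

4.08e-07


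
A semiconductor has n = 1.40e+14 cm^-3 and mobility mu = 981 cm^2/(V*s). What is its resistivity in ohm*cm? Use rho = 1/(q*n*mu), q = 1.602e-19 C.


Step 1: sigma = q * n * mu = 1.602e-19 * 1.40e+14 * 981 = 2.20019e-02 S/cm
Step 2: rho = 1 / sigma = 1 / 2.20019e-02 = 45.45 ohm*cm

45.45


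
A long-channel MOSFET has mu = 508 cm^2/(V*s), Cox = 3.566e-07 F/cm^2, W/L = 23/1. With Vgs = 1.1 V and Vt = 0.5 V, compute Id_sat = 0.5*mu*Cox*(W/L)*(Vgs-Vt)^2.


Step 1: Overdrive voltage Vov = Vgs - Vt = 1.1 - 0.5 = 0.6 V
Step 2: W/L = 23/1 = 23
Step 3: Id = 0.5 * 508 * 3.566e-07 * 23 * 0.6^2
Step 4: Id = 7.50e-04 A

7.50e-04


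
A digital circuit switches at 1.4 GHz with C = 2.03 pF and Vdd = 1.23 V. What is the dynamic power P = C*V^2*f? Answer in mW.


Step 1: V^2 = 1.23^2 = 1.5129 V^2
Step 2: P = C*V^2*f = 2.03e-12 F * 1.5129 * 1.4e9 Hz
Step 3: P = 4.2996618e-03 W
Step 4: P = 4.3 mW

4.3


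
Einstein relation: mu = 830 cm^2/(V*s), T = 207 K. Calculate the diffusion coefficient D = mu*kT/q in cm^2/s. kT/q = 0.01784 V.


Step 1: D = mu * (kT/q)
Step 2: D = 830 * 0.01784
Step 3: D = 14.81 cm^2/s

14.81


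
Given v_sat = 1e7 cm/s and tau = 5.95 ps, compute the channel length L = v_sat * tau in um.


Step 1: tau in seconds = 5.95 ps * 1e-12 = 5.9500e-12 s
Step 2: L = v_sat * tau = 1e7 * 5.9500e-12 = 5.9500e-05 cm
Step 3: L in um = 5.9500e-05 * 1e4 = 0.595 um

0.595


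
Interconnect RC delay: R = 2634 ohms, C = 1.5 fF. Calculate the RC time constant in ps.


Step 1: tau = R * C
Step 2: tau = 2634 * 1.5 fF = 2634 * 1.5e-15 F
Step 3: tau = 3.951e-12 s = 3.951 ps

3.951


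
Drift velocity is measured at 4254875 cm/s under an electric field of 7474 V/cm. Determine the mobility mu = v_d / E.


Step 1: mu = v_d / E
Step 2: mu = 4254875 / 7474
Step 3: mu = 569.29 cm^2/(V*s)

569.29


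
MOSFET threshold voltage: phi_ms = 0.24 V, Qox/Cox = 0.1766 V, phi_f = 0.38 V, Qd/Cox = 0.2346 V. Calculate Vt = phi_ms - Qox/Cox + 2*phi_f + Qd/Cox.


Step 1: Vt = phi_ms - Qox/Cox + 2*phi_f + Qd/Cox
Step 2: Vt = 0.24 - 0.1766 + 2*0.38 + 0.2346
Step 3: Vt = 0.24 - 0.1766 + 0.76 + 0.2346
Step 4: Vt = 1.058 V

1.058


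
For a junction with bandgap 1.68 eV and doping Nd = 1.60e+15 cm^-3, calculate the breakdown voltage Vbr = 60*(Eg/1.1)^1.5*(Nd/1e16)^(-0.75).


Step 1: Eg/1.1 = 1.68/1.1 = 1.527273
Step 2: (Eg/1.1)^1.5 = 1.527273^1.5 = 1.887448
Step 3: (Nd/1e16)^(-0.75) = (0.16)^(-0.75) = 3.952847
Step 4: Vbr = 60 * 1.887448 * 3.952847 = 447.6 V

447.6


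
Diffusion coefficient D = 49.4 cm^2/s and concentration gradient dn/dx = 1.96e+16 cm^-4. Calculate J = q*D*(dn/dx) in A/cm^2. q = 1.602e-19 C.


Step 1: J = q * D * (dn/dx)
Step 2: J = 1.602e-19 * 49.4 * 1.96e+16
Step 3: J = 1.55e-01 A/cm^2

1.55e-01


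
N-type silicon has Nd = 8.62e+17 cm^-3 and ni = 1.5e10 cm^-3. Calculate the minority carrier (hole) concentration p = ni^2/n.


Step 1: Since Nd >> ni, n ≈ Nd = 8.62e+17 cm^-3
Step 2: p = ni^2 / n = (1.5e10)^2 / 8.62e+17
Step 3: p = 2.25e20 / 8.62e+17 = 2.61e+02 cm^-3

2.61e+02


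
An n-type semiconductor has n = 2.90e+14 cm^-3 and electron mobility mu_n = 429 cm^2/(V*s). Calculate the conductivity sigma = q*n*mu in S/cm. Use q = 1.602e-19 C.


Step 1: sigma = q * n * mu
Step 2: sigma = 1.602e-19 * 2.90e+14 * 429
Step 3: sigma = 1.993e-02 S/cm

1.993e-02


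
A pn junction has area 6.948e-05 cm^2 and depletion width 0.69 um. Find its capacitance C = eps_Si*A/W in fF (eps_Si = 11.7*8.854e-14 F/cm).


Step 1: eps_Si = 11.7 * 8.854e-14 = 1.035918e-12 F/cm
Step 2: W in cm = 0.69 * 1e-4 = 6.90e-05 cm
Step 3: C = 1.035918e-12 * 6.948e-05 / 6.90e-05 = 1.043124e-12 F
Step 4: C = 1043.12 fF

1043.12


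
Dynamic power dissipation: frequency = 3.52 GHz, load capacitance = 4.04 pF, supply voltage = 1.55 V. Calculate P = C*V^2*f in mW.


Step 1: V^2 = 1.55^2 = 2.4025 V^2
Step 2: P = C*V^2*f = 4.04e-12 F * 2.4025 * 3.52e9 Hz
Step 3: P = 3.4165472e-02 W
Step 4: P = 34.165 mW

34.165


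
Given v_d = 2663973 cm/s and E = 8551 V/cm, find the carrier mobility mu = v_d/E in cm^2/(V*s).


Step 1: mu = v_d / E
Step 2: mu = 2663973 / 8551
Step 3: mu = 311.54 cm^2/(V*s)

311.54


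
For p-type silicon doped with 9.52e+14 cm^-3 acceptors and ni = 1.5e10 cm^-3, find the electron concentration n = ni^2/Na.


Step 1: Majority hole concentration p ≈ Na = 9.52e+14 cm^-3
Step 2: n = ni^2 / Na = (1.5e10)^2 / 9.52e+14
Step 3: n = 2.36e+05 cm^-3

2.36e+05


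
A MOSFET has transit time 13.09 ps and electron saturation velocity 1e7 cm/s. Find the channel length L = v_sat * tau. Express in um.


Step 1: tau in seconds = 13.09 ps * 1e-12 = 1.3090e-11 s
Step 2: L = v_sat * tau = 1e7 * 1.3090e-11 = 1.3090e-04 cm
Step 3: L in um = 1.3090e-04 * 1e4 = 1.309 um

1.309


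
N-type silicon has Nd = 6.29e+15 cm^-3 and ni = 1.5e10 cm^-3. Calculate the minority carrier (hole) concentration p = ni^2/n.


Step 1: Since Nd >> ni, n ≈ Nd = 6.29e+15 cm^-3
Step 2: p = ni^2 / n = (1.5e10)^2 / 6.29e+15
Step 3: p = 2.25e20 / 6.29e+15 = 3.58e+04 cm^-3

3.58e+04


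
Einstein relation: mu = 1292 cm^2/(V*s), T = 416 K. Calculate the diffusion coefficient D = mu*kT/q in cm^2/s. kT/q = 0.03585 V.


Step 1: D = mu * (kT/q)
Step 2: D = 1292 * 0.03585
Step 3: D = 46.32 cm^2/s

46.32


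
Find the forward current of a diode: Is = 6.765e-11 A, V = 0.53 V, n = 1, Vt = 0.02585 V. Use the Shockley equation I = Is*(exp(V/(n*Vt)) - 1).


Step 1: V/(n*Vt) = 0.53/(1*0.02585) = 20.5029
Step 2: exp(20.5029) = 8.0223e+08
Step 3: I = 6.765e-11 * (8.0223e+08 - 1) = 5.43e-02 A

5.43e-02


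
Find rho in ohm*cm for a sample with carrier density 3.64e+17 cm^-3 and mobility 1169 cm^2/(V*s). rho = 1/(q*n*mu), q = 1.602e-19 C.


Step 1: sigma = q * n * mu = 1.602e-19 * 3.64e+17 * 1169 = 6.81677e+01 S/cm
Step 2: rho = 1 / sigma = 1 / 6.81677e+01 = 0.01467 ohm*cm

0.01467


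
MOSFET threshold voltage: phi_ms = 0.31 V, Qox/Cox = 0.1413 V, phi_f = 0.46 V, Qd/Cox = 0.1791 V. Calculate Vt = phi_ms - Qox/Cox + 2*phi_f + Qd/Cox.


Step 1: Vt = phi_ms - Qox/Cox + 2*phi_f + Qd/Cox
Step 2: Vt = 0.31 - 0.1413 + 2*0.46 + 0.1791
Step 3: Vt = 0.31 - 0.1413 + 0.92 + 0.1791
Step 4: Vt = 1.2678 V

1.2678


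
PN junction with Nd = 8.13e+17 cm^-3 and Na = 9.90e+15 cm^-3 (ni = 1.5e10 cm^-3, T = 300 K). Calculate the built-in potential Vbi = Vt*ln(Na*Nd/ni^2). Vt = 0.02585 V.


Step 1: Compute Na*Nd/ni^2 = 9.90e+15 * 8.13e+17 / (1.5e10)^2 = 3.5772e+13
Step 2: ln(3.5772e+13) = 31.2082
Step 3: Vbi = 0.02585 * 31.2082 = 0.807 V

0.807


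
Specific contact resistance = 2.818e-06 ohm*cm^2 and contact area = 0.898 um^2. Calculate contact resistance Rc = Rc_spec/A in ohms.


Step 1: Convert area to cm^2: 0.898 um^2 = 8.9800e-09 cm^2
Step 2: Rc = Rc_spec / A = 2.818e-06 / 8.9800e-09
Step 3: Rc = 3.14e+02 ohms

3.14e+02


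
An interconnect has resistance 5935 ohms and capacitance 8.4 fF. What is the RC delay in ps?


Step 1: tau = R * C
Step 2: tau = 5935 * 8.4 fF = 5935 * 8.4e-15 F
Step 3: tau = 4.9854e-11 s = 49.854 ps

49.854


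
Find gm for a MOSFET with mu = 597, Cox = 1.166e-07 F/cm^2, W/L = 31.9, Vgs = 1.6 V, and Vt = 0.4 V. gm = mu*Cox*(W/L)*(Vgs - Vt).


Step 1: Vov = Vgs - Vt = 1.6 - 0.4 = 1.2 V
Step 2: gm = mu * Cox * (W/L) * Vov
Step 3: gm = 597 * 1.166e-07 * 31.9 * 1.2 = 2.66e-03 S

2.66e-03


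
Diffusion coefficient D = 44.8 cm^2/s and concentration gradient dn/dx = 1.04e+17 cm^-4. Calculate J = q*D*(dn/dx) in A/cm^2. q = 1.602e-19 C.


Step 1: J = q * D * (dn/dx)
Step 2: J = 1.602e-19 * 44.8 * 1.04e+17
Step 3: J = 7.46e-01 A/cm^2

7.46e-01


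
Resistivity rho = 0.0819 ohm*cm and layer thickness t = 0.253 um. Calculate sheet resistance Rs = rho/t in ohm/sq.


Step 1: Convert thickness to cm: t = 0.253 um = 2.5300e-05 cm
Step 2: Rs = rho / t = 0.0819 / 2.5300e-05
Step 3: Rs = 3237.2 ohm/sq

3237.2


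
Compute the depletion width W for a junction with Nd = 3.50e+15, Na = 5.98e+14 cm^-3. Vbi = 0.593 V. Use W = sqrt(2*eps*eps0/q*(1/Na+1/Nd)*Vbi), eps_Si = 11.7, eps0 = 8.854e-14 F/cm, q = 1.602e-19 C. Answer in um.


Step 1: 1/Na + 1/Nd = 1/5.98e+14 + 1/3.50e+15 = 1.95796e-15
Step 2: 2*eps*eps0/q = 2*11.7*8.854e-14/1.602e-19 = 1.293281e+07
Step 3: W^2 = 1.293281e+07 * 1.95796e-15 * 0.593 = 1.50159e-08
Step 4: W = sqrt(1.50159e-08) = 1.225e-04 cm = 1.225 um

1.225


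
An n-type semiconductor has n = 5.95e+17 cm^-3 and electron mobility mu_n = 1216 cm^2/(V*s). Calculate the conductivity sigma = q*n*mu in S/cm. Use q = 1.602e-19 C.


Step 1: sigma = q * n * mu
Step 2: sigma = 1.602e-19 * 5.95e+17 * 1216
Step 3: sigma = 1.159e+02 S/cm

1.159e+02


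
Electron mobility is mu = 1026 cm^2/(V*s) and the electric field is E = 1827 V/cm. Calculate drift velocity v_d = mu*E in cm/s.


Step 1: v_d = mu * E
Step 2: v_d = 1026 * 1827 = 1874502
Step 3: v_d = 1.87e+06 cm/s

1.87e+06


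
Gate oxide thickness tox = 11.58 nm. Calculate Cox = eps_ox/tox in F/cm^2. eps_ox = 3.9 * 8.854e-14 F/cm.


Step 1: eps_ox = 3.9 * 8.854e-14 = 3.45306e-13 F/cm
Step 2: tox in cm = 11.58 nm * 1e-7 = 1.1580e-06 cm
Step 3: Cox = 3.45306e-13 / 1.1580e-06 = 2.98e-07 F/cm^2

2.98e-07


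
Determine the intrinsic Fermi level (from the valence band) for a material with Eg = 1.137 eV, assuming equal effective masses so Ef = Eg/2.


Step 1: For an intrinsic semiconductor, the Fermi level sits at midgap.
Step 2: Ef = Eg / 2 = 1.137 / 2 = 0.5685 eV

0.5685


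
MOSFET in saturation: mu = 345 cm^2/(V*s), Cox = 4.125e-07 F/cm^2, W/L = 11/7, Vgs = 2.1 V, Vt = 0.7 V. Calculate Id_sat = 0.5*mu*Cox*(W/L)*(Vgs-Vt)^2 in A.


Step 1: Overdrive voltage Vov = Vgs - Vt = 2.1 - 0.7 = 1.4 V
Step 2: W/L = 11/7 = 1.57143
Step 3: Id = 0.5 * 345 * 4.125e-07 * 1.57143 * 1.4^2
Step 4: Id = 2.19e-04 A

2.19e-04


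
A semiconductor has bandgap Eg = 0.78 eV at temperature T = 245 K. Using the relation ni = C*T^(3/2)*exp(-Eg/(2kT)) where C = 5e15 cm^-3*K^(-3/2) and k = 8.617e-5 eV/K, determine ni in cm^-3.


Step 1: Compute kT = 8.617e-5 * 245 = 0.02111165 eV
Step 2: Exponent = -Eg/(2kT) = -0.78/(2*0.02111165) = -18.47321
Step 3: T^(3/2) = 245^1.5 = 3834.86
Step 4: ni = 5e15 * 3834.86 * exp(-18.47321) = 1.82e+11 cm^-3

1.82e+11


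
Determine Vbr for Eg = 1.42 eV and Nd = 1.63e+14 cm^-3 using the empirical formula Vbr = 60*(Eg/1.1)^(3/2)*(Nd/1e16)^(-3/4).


Step 1: Eg/1.1 = 1.42/1.1 = 1.290909
Step 2: (Eg/1.1)^1.5 = 1.290909^1.5 = 1.466707
Step 3: (Nd/1e16)^(-0.75) = (0.0163)^(-0.75) = 21.920946
Step 4: Vbr = 60 * 1.466707 * 21.920946 = 1929.1 V

1929.1


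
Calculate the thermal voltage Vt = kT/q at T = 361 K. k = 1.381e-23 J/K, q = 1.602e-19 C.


Step 1: kT = 1.381e-23 * 361 = 4.98541e-21 J
Step 2: Vt = kT/q = 4.98541e-21 / 1.602e-19
Step 3: Vt = 0.03112 V

0.03112


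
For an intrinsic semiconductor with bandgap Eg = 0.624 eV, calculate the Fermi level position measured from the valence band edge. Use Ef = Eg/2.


Step 1: For an intrinsic semiconductor, the Fermi level sits at midgap.
Step 2: Ef = Eg / 2 = 0.624 / 2 = 0.312 eV

0.312


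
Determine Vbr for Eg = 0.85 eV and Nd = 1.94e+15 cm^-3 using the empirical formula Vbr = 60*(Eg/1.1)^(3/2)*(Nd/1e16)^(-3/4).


Step 1: Eg/1.1 = 0.85/1.1 = 0.772727
Step 2: (Eg/1.1)^1.5 = 0.772727^1.5 = 0.679265
Step 3: (Nd/1e16)^(-0.75) = (0.194)^(-0.75) = 3.420966
Step 4: Vbr = 60 * 0.679265 * 3.420966 = 139.4 V

139.4


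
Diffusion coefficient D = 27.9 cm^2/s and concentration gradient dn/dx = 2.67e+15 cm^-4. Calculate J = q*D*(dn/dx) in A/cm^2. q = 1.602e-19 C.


Step 1: J = q * D * (dn/dx)
Step 2: J = 1.602e-19 * 27.9 * 2.67e+15
Step 3: J = 1.19e-02 A/cm^2

1.19e-02


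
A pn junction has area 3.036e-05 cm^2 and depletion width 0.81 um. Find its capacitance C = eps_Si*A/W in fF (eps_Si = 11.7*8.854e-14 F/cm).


Step 1: eps_Si = 11.7 * 8.854e-14 = 1.035918e-12 F/cm
Step 2: W in cm = 0.81 * 1e-4 = 8.10e-05 cm
Step 3: C = 1.035918e-12 * 3.036e-05 / 8.10e-05 = 3.882774e-13 F
Step 4: C = 388.28 fF

388.28


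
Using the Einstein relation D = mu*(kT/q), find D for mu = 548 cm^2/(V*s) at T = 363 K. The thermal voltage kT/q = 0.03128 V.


Step 1: D = mu * (kT/q)
Step 2: D = 548 * 0.03128
Step 3: D = 17.14 cm^2/s

17.14


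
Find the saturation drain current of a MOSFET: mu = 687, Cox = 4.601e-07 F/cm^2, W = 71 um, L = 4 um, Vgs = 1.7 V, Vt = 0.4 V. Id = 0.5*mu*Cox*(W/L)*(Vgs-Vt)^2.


Step 1: Overdrive voltage Vov = Vgs - Vt = 1.7 - 0.4 = 1.3 V
Step 2: W/L = 71/4 = 17.75
Step 3: Id = 0.5 * 687 * 4.601e-07 * 17.75 * 1.3^2
Step 4: Id = 4.74e-03 A

4.74e-03


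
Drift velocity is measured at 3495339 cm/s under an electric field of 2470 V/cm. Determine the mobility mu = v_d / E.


Step 1: mu = v_d / E
Step 2: mu = 3495339 / 2470
Step 3: mu = 1415.12 cm^2/(V*s)

1415.12


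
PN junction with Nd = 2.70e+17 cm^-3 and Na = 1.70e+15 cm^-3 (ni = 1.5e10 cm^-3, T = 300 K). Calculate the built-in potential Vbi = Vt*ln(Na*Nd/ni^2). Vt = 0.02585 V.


Step 1: Compute Na*Nd/ni^2 = 1.70e+15 * 2.70e+17 / (1.5e10)^2 = 2.0400e+12
Step 2: ln(2.0400e+12) = 28.3440
Step 3: Vbi = 0.02585 * 28.3440 = 0.733 V

0.733


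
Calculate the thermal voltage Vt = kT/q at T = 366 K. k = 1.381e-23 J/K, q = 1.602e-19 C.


Step 1: kT = 1.381e-23 * 366 = 5.05446e-21 J
Step 2: Vt = kT/q = 5.05446e-21 / 1.602e-19
Step 3: Vt = 0.03155 V

0.03155


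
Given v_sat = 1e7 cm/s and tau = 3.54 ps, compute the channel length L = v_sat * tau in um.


Step 1: tau in seconds = 3.54 ps * 1e-12 = 3.5400e-12 s
Step 2: L = v_sat * tau = 1e7 * 3.5400e-12 = 3.5400e-05 cm
Step 3: L in um = 3.5400e-05 * 1e4 = 0.354 um

0.354


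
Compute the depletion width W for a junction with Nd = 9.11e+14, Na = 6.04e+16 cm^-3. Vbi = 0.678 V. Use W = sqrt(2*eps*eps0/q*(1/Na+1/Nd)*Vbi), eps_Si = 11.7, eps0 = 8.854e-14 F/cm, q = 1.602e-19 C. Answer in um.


Step 1: 1/Na + 1/Nd = 1/6.04e+16 + 1/9.11e+14 = 1.11425e-15
Step 2: 2*eps*eps0/q = 2*11.7*8.854e-14/1.602e-19 = 1.293281e+07
Step 3: W^2 = 1.293281e+07 * 1.11425e-15 * 0.678 = 9.77024e-09
Step 4: W = sqrt(9.77024e-09) = 9.884e-05 cm = 0.9884 um

0.9884


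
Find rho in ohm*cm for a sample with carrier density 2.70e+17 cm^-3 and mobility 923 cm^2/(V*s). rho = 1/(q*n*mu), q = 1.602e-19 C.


Step 1: sigma = q * n * mu = 1.602e-19 * 2.70e+17 * 923 = 3.99234e+01 S/cm
Step 2: rho = 1 / sigma = 1 / 3.99234e+01 = 0.02505 ohm*cm

0.02505


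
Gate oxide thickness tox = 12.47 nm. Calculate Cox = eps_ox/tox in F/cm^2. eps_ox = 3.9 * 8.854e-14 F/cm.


Step 1: eps_ox = 3.9 * 8.854e-14 = 3.45306e-13 F/cm
Step 2: tox in cm = 12.47 nm * 1e-7 = 1.2470e-06 cm
Step 3: Cox = 3.45306e-13 / 1.2470e-06 = 2.77e-07 F/cm^2

2.77e-07


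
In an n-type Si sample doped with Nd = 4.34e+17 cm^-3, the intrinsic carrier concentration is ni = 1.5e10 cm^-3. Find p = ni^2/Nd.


Step 1: Since Nd >> ni, n ≈ Nd = 4.34e+17 cm^-3
Step 2: p = ni^2 / n = (1.5e10)^2 / 4.34e+17
Step 3: p = 2.25e20 / 4.34e+17 = 5.18e+02 cm^-3

5.18e+02


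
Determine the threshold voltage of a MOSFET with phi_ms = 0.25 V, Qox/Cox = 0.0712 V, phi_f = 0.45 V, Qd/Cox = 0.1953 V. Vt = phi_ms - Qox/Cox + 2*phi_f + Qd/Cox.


Step 1: Vt = phi_ms - Qox/Cox + 2*phi_f + Qd/Cox
Step 2: Vt = 0.25 - 0.0712 + 2*0.45 + 0.1953
Step 3: Vt = 0.25 - 0.0712 + 0.9 + 0.1953
Step 4: Vt = 1.2741 V

1.2741


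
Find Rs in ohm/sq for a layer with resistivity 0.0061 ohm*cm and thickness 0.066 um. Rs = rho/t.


Step 1: Convert thickness to cm: t = 0.066 um = 6.6000e-06 cm
Step 2: Rs = rho / t = 0.0061 / 6.6000e-06
Step 3: Rs = 924.2 ohm/sq

924.2


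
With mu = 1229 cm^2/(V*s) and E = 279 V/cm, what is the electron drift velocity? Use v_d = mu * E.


Step 1: v_d = mu * E
Step 2: v_d = 1229 * 279 = 342891
Step 3: v_d = 3.43e+05 cm/s

3.43e+05


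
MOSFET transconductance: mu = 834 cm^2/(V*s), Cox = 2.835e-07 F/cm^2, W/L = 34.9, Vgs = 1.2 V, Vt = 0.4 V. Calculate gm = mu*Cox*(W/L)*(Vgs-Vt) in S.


Step 1: Vov = Vgs - Vt = 1.2 - 0.4 = 0.8 V
Step 2: gm = mu * Cox * (W/L) * Vov
Step 3: gm = 834 * 2.835e-07 * 34.9 * 0.8 = 6.60e-03 S

6.60e-03


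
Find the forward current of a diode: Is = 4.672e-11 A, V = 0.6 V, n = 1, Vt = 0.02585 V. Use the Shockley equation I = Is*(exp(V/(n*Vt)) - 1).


Step 1: V/(n*Vt) = 0.6/(1*0.02585) = 23.2108
Step 2: exp(23.2108) = 1.2032e+10
Step 3: I = 4.672e-11 * (1.2032e+10 - 1) = 5.62e-01 A

5.62e-01


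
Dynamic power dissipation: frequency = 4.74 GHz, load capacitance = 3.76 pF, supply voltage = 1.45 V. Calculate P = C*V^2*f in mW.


Step 1: V^2 = 1.45^2 = 2.1025 V^2
Step 2: P = C*V^2*f = 3.76e-12 F * 2.1025 * 4.74e9 Hz
Step 3: P = 3.7471596e-02 W
Step 4: P = 37.472 mW

37.472


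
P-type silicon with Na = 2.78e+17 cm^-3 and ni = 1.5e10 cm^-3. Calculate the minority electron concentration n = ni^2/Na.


Step 1: Majority hole concentration p ≈ Na = 2.78e+17 cm^-3
Step 2: n = ni^2 / Na = (1.5e10)^2 / 2.78e+17
Step 3: n = 8.09e+02 cm^-3

8.09e+02


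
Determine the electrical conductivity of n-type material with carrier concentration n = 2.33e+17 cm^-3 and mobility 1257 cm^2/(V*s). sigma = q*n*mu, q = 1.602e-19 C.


Step 1: sigma = q * n * mu
Step 2: sigma = 1.602e-19 * 2.33e+17 * 1257
Step 3: sigma = 4.692e+01 S/cm

4.692e+01


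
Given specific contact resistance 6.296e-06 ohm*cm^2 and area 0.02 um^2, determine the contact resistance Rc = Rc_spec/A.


Step 1: Convert area to cm^2: 0.02 um^2 = 2.0000e-10 cm^2
Step 2: Rc = Rc_spec / A = 6.296e-06 / 2.0000e-10
Step 3: Rc = 3.15e+04 ohms

3.15e+04


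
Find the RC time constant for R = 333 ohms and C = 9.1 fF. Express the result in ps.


Step 1: tau = R * C
Step 2: tau = 333 * 9.1 fF = 333 * 9.1e-15 F
Step 3: tau = 3.0303e-12 s = 3.0303 ps

3.0303


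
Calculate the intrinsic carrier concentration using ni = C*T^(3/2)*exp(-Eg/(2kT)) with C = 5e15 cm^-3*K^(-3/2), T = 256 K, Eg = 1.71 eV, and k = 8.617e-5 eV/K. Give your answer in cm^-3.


Step 1: Compute kT = 8.617e-5 * 256 = 0.02205952 eV
Step 2: Exponent = -Eg/(2kT) = -1.71/(2*0.02205952) = -38.75878
Step 3: T^(3/2) = 256^1.5 = 4096.00
Step 4: ni = 5e15 * 4096.00 * exp(-38.75878) = 3.01e+02 cm^-3

3.01e+02


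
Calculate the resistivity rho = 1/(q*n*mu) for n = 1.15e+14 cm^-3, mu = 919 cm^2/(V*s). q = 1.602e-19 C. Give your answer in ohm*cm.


Step 1: sigma = q * n * mu = 1.602e-19 * 1.15e+14 * 919 = 1.69307e-02 S/cm
Step 2: rho = 1 / sigma = 1 / 1.69307e-02 = 59.06 ohm*cm

59.06


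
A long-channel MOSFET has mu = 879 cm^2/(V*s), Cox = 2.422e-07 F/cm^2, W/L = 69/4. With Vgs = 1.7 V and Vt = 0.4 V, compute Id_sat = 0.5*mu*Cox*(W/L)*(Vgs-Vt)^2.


Step 1: Overdrive voltage Vov = Vgs - Vt = 1.7 - 0.4 = 1.3 V
Step 2: W/L = 69/4 = 17.25
Step 3: Id = 0.5 * 879 * 2.422e-07 * 17.25 * 1.3^2
Step 4: Id = 3.10e-03 A

3.10e-03


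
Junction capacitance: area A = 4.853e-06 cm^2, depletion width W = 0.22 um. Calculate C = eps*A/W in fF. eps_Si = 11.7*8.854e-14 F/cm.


Step 1: eps_Si = 11.7 * 8.854e-14 = 1.035918e-12 F/cm
Step 2: W in cm = 0.22 * 1e-4 = 2.20e-05 cm
Step 3: C = 1.035918e-12 * 4.853e-06 / 2.20e-05 = 2.285141e-13 F
Step 4: C = 228.51 fF

228.51


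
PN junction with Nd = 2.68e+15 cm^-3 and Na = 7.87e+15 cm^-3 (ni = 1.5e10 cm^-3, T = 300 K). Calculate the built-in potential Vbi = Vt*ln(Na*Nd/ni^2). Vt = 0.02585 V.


Step 1: Compute Na*Nd/ni^2 = 7.87e+15 * 2.68e+15 / (1.5e10)^2 = 9.3740e+10
Step 2: ln(9.3740e+10) = 25.2638
Step 3: Vbi = 0.02585 * 25.2638 = 0.653 V

0.653


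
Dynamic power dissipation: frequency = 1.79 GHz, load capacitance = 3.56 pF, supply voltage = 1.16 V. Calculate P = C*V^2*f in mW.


Step 1: V^2 = 1.16^2 = 1.3456 V^2
Step 2: P = C*V^2*f = 3.56e-12 F * 1.3456 * 1.79e9 Hz
Step 3: P = 8.57470144e-03 W
Step 4: P = 8.575 mW

8.575


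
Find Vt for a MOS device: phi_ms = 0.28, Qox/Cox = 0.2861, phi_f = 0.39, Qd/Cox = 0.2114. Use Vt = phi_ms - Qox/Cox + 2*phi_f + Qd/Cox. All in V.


Step 1: Vt = phi_ms - Qox/Cox + 2*phi_f + Qd/Cox
Step 2: Vt = 0.28 - 0.2861 + 2*0.39 + 0.2114
Step 3: Vt = 0.28 - 0.2861 + 0.78 + 0.2114
Step 4: Vt = 0.9853 V

0.9853


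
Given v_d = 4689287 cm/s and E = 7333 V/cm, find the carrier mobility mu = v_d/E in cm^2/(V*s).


Step 1: mu = v_d / E
Step 2: mu = 4689287 / 7333
Step 3: mu = 639.48 cm^2/(V*s)

639.48


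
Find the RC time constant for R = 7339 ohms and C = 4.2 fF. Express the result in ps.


Step 1: tau = R * C
Step 2: tau = 7339 * 4.2 fF = 7339 * 4.2e-15 F
Step 3: tau = 3.08238e-11 s = 30.8238 ps

30.8238


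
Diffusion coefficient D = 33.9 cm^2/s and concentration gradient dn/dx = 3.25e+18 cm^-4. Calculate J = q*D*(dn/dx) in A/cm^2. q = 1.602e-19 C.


Step 1: J = q * D * (dn/dx)
Step 2: J = 1.602e-19 * 33.9 * 3.25e+18
Step 3: J = 1.77e+01 A/cm^2

1.77e+01


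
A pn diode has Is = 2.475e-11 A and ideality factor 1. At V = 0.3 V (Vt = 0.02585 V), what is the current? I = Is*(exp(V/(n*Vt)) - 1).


Step 1: V/(n*Vt) = 0.3/(1*0.02585) = 11.6054
Step 2: exp(11.6054) = 1.0969e+05
Step 3: I = 2.475e-11 * (1.0969e+05 - 1) = 2.71e-06 A

2.71e-06


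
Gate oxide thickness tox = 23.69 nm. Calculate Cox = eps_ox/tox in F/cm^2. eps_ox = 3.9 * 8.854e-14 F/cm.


Step 1: eps_ox = 3.9 * 8.854e-14 = 3.45306e-13 F/cm
Step 2: tox in cm = 23.69 nm * 1e-7 = 2.3690e-06 cm
Step 3: Cox = 3.45306e-13 / 2.3690e-06 = 1.46e-07 F/cm^2

1.46e-07


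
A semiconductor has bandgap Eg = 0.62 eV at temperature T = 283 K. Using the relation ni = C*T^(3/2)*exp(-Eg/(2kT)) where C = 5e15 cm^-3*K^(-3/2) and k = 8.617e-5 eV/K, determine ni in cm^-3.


Step 1: Compute kT = 8.617e-5 * 283 = 0.02438611 eV
Step 2: Exponent = -Eg/(2kT) = -0.62/(2*0.02438611) = -12.71215
Step 3: T^(3/2) = 283^1.5 = 4760.80
Step 4: ni = 5e15 * 4760.80 * exp(-12.71215) = 7.18e+13 cm^-3

7.18e+13


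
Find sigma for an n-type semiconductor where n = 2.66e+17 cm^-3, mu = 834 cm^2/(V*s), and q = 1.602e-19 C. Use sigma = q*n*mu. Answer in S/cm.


Step 1: sigma = q * n * mu
Step 2: sigma = 1.602e-19 * 2.66e+17 * 834
Step 3: sigma = 3.554e+01 S/cm

3.554e+01


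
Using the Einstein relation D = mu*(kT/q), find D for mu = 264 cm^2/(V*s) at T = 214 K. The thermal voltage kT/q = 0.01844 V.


Step 1: D = mu * (kT/q)
Step 2: D = 264 * 0.01844
Step 3: D = 4.87 cm^2/s

4.87


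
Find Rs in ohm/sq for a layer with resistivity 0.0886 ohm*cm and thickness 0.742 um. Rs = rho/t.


Step 1: Convert thickness to cm: t = 0.742 um = 7.4200e-05 cm
Step 2: Rs = rho / t = 0.0886 / 7.4200e-05
Step 3: Rs = 1194.1 ohm/sq

1194.1


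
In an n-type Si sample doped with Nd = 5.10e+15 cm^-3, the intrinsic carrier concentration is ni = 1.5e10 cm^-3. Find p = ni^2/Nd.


Step 1: Since Nd >> ni, n ≈ Nd = 5.10e+15 cm^-3
Step 2: p = ni^2 / n = (1.5e10)^2 / 5.10e+15
Step 3: p = 2.25e20 / 5.10e+15 = 4.41e+04 cm^-3

4.41e+04


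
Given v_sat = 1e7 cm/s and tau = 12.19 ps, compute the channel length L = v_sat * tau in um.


Step 1: tau in seconds = 12.19 ps * 1e-12 = 1.2190e-11 s
Step 2: L = v_sat * tau = 1e7 * 1.2190e-11 = 1.2190e-04 cm
Step 3: L in um = 1.2190e-04 * 1e4 = 1.219 um

1.219


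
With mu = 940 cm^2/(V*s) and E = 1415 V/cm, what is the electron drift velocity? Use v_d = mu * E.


Step 1: v_d = mu * E
Step 2: v_d = 940 * 1415 = 1330100
Step 3: v_d = 1.33e+06 cm/s

1.33e+06


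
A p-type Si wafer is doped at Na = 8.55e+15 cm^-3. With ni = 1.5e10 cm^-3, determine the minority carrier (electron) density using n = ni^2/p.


Step 1: Majority hole concentration p ≈ Na = 8.55e+15 cm^-3
Step 2: n = ni^2 / Na = (1.5e10)^2 / 8.55e+15
Step 3: n = 2.63e+04 cm^-3

2.63e+04


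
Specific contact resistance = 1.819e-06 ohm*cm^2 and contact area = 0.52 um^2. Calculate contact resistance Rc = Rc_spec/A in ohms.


Step 1: Convert area to cm^2: 0.52 um^2 = 5.2000e-09 cm^2
Step 2: Rc = Rc_spec / A = 1.819e-06 / 5.2000e-09
Step 3: Rc = 3.50e+02 ohms

3.50e+02


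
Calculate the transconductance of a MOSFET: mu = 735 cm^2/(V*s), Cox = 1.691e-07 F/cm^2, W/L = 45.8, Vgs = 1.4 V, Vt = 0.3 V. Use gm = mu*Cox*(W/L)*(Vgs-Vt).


Step 1: Vov = Vgs - Vt = 1.4 - 0.3 = 1.1 V
Step 2: gm = mu * Cox * (W/L) * Vov
Step 3: gm = 735 * 1.691e-07 * 45.8 * 1.1 = 6.26e-03 S

6.26e-03


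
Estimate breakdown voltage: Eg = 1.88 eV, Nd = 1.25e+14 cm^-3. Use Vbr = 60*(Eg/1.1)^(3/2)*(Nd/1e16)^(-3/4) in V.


Step 1: Eg/1.1 = 1.88/1.1 = 1.709091
Step 2: (Eg/1.1)^1.5 = 1.709091^1.5 = 2.234332
Step 3: (Nd/1e16)^(-0.75) = (0.0125)^(-0.75) = 26.749612
Step 4: Vbr = 60 * 2.234332 * 26.749612 = 3586.1 V

3586.1


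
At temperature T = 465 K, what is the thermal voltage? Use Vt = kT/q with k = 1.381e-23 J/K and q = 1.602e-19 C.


Step 1: kT = 1.381e-23 * 465 = 6.42165e-21 J
Step 2: Vt = kT/q = 6.42165e-21 / 1.602e-19
Step 3: Vt = 0.04009 V

0.04009


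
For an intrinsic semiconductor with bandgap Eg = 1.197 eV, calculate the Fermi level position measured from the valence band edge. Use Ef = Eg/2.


Step 1: For an intrinsic semiconductor, the Fermi level sits at midgap.
Step 2: Ef = Eg / 2 = 1.197 / 2 = 0.5985 eV

0.5985


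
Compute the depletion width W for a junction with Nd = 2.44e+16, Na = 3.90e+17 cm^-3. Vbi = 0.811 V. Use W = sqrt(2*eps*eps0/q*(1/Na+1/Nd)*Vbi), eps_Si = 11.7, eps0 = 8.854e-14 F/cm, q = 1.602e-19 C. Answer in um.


Step 1: 1/Na + 1/Nd = 1/3.90e+17 + 1/2.44e+16 = 4.35477e-17
Step 2: 2*eps*eps0/q = 2*11.7*8.854e-14/1.602e-19 = 1.293281e+07
Step 3: W^2 = 1.293281e+07 * 4.35477e-17 * 0.811 = 4.56750e-10
Step 4: W = sqrt(4.56750e-10) = 2.137e-05 cm = 0.2137 um

0.2137


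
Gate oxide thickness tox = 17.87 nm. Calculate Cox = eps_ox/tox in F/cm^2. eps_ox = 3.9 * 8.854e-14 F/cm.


Step 1: eps_ox = 3.9 * 8.854e-14 = 3.45306e-13 F/cm
Step 2: tox in cm = 17.87 nm * 1e-7 = 1.7870e-06 cm
Step 3: Cox = 3.45306e-13 / 1.7870e-06 = 1.93e-07 F/cm^2

1.93e-07


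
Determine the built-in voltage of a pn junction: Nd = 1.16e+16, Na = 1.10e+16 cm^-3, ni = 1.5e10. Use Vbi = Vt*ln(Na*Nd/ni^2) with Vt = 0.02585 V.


Step 1: Compute Na*Nd/ni^2 = 1.10e+16 * 1.16e+16 / (1.5e10)^2 = 5.6711e+11
Step 2: ln(5.6711e+11) = 27.0638
Step 3: Vbi = 0.02585 * 27.0638 = 0.7 V

0.7


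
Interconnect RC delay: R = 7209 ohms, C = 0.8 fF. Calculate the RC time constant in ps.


Step 1: tau = R * C
Step 2: tau = 7209 * 0.8 fF = 7209 * 8.0e-16 F
Step 3: tau = 5.7672e-12 s = 5.7672 ps

5.7672


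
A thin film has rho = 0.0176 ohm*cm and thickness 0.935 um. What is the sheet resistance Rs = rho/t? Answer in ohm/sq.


Step 1: Convert thickness to cm: t = 0.935 um = 9.3500e-05 cm
Step 2: Rs = rho / t = 0.0176 / 9.3500e-05
Step 3: Rs = 188.2 ohm/sq

188.2


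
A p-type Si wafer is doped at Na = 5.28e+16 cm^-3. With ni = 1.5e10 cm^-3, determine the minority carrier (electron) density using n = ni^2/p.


Step 1: Majority hole concentration p ≈ Na = 5.28e+16 cm^-3
Step 2: n = ni^2 / Na = (1.5e10)^2 / 5.28e+16
Step 3: n = 4.26e+03 cm^-3

4.26e+03


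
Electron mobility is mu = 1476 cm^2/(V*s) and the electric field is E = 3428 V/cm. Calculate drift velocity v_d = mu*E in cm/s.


Step 1: v_d = mu * E
Step 2: v_d = 1476 * 3428 = 5059728
Step 3: v_d = 5.06e+06 cm/s

5.06e+06


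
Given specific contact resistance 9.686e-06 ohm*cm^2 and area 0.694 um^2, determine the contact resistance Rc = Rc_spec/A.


Step 1: Convert area to cm^2: 0.694 um^2 = 6.9400e-09 cm^2
Step 2: Rc = Rc_spec / A = 9.686e-06 / 6.9400e-09
Step 3: Rc = 1.40e+03 ohms

1.40e+03


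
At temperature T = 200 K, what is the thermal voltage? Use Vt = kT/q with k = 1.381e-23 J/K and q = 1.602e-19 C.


Step 1: kT = 1.381e-23 * 200 = 2.762e-21 J
Step 2: Vt = kT/q = 2.762e-21 / 1.602e-19
Step 3: Vt = 0.01724 V

0.01724


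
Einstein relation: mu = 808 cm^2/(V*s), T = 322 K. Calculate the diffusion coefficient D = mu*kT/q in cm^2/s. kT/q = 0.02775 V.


Step 1: D = mu * (kT/q)
Step 2: D = 808 * 0.02775
Step 3: D = 22.42 cm^2/s

22.42


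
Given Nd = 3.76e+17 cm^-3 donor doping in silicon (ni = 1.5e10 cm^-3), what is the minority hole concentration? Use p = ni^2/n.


Step 1: Since Nd >> ni, n ≈ Nd = 3.76e+17 cm^-3
Step 2: p = ni^2 / n = (1.5e10)^2 / 3.76e+17
Step 3: p = 2.25e20 / 3.76e+17 = 5.98e+02 cm^-3

5.98e+02


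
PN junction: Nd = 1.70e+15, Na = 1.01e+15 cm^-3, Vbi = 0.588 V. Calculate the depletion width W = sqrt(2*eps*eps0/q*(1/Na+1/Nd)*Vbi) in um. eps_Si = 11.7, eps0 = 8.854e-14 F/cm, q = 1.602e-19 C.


Step 1: 1/Na + 1/Nd = 1/1.01e+15 + 1/1.70e+15 = 1.57833e-15
Step 2: 2*eps*eps0/q = 2*11.7*8.854e-14/1.602e-19 = 1.293281e+07
Step 3: W^2 = 1.293281e+07 * 1.57833e-15 * 0.588 = 1.20024e-08
Step 4: W = sqrt(1.20024e-08) = 1.096e-04 cm = 1.096 um

1.096


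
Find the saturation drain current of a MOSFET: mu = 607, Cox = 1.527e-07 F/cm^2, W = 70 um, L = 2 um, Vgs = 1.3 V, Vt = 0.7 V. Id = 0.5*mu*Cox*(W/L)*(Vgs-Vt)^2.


Step 1: Overdrive voltage Vov = Vgs - Vt = 1.3 - 0.7 = 0.6 V
Step 2: W/L = 70/2 = 35
Step 3: Id = 0.5 * 607 * 1.527e-07 * 35 * 0.6^2
Step 4: Id = 5.84e-04 A

5.84e-04


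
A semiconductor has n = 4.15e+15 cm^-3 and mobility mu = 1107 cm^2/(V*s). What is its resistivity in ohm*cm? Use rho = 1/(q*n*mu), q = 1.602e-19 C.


Step 1: sigma = q * n * mu = 1.602e-19 * 4.15e+15 * 1107 = 7.35967e-01 S/cm
Step 2: rho = 1 / sigma = 1 / 7.35967e-01 = 1.359 ohm*cm

1.359


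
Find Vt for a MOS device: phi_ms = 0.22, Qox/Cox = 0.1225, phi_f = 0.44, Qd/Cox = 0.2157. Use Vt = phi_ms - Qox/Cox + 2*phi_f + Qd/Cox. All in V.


Step 1: Vt = phi_ms - Qox/Cox + 2*phi_f + Qd/Cox
Step 2: Vt = 0.22 - 0.1225 + 2*0.44 + 0.2157
Step 3: Vt = 0.22 - 0.1225 + 0.88 + 0.2157
Step 4: Vt = 1.1932 V

1.1932


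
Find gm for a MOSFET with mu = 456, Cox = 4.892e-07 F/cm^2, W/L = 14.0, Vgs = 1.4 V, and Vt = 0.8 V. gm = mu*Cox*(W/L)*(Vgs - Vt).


Step 1: Vov = Vgs - Vt = 1.4 - 0.8 = 0.6 V
Step 2: gm = mu * Cox * (W/L) * Vov
Step 3: gm = 456 * 4.892e-07 * 14.0 * 0.6 = 1.87e-03 S

1.87e-03


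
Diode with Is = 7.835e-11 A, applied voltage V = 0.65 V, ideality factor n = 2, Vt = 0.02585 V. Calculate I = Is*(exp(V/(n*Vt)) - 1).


Step 1: V/(n*Vt) = 0.65/(2*0.02585) = 12.5725
Step 2: exp(12.5725) = 2.8851e+05
Step 3: I = 7.835e-11 * (2.8851e+05 - 1) = 2.26e-05 A

2.26e-05


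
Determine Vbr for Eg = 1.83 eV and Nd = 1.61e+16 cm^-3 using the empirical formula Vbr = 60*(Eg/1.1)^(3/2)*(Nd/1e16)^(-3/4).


Step 1: Eg/1.1 = 1.83/1.1 = 1.663636
Step 2: (Eg/1.1)^1.5 = 1.663636^1.5 = 2.145791
Step 3: (Nd/1e16)^(-0.75) = (1.61)^(-0.75) = 0.699650
Step 4: Vbr = 60 * 2.145791 * 0.699650 = 90.1 V

90.1


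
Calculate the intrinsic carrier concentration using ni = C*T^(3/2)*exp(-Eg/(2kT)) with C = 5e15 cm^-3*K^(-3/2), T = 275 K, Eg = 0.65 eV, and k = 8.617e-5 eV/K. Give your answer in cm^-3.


Step 1: Compute kT = 8.617e-5 * 275 = 0.02369675 eV
Step 2: Exponent = -Eg/(2kT) = -0.65/(2*0.02369675) = -13.71496
Step 3: T^(3/2) = 275^1.5 = 4560.36
Step 4: ni = 5e15 * 4560.36 * exp(-13.71496) = 2.52e+13 cm^-3

2.52e+13


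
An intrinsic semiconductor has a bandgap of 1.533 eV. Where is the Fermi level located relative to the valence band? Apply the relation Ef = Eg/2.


Step 1: For an intrinsic semiconductor, the Fermi level sits at midgap.
Step 2: Ef = Eg / 2 = 1.533 / 2 = 0.7665 eV

0.7665


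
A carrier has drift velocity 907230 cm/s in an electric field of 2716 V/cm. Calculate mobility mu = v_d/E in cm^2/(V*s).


Step 1: mu = v_d / E
Step 2: mu = 907230 / 2716
Step 3: mu = 334.03 cm^2/(V*s)

334.03


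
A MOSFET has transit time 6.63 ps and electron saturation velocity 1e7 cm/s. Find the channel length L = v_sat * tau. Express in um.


Step 1: tau in seconds = 6.63 ps * 1e-12 = 6.6300e-12 s
Step 2: L = v_sat * tau = 1e7 * 6.6300e-12 = 6.6300e-05 cm
Step 3: L in um = 6.6300e-05 * 1e4 = 0.663 um

0.663


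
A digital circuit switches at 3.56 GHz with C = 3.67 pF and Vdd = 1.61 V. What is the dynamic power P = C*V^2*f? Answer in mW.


Step 1: V^2 = 1.61^2 = 2.5921 V^2
Step 2: P = C*V^2*f = 3.67e-12 F * 2.5921 * 3.56e9 Hz
Step 3: P = 3.386630492e-02 W
Step 4: P = 33.866 mW

33.866


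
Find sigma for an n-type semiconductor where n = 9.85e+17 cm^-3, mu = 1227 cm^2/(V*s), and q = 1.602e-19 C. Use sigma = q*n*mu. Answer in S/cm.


Step 1: sigma = q * n * mu
Step 2: sigma = 1.602e-19 * 9.85e+17 * 1227
Step 3: sigma = 1.936e+02 S/cm

1.936e+02


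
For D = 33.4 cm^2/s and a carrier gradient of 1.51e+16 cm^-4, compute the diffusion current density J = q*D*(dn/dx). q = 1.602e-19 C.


Step 1: J = q * D * (dn/dx)
Step 2: J = 1.602e-19 * 33.4 * 1.51e+16
Step 3: J = 8.08e-02 A/cm^2

8.08e-02


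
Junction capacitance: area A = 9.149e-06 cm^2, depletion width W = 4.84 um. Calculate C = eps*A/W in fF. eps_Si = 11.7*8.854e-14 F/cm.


Step 1: eps_Si = 11.7 * 8.854e-14 = 1.035918e-12 F/cm
Step 2: W in cm = 4.84 * 1e-4 = 4.84e-04 cm
Step 3: C = 1.035918e-12 * 9.149e-06 / 4.84e-04 = 1.958185e-14 F
Step 4: C = 19.58 fF

19.58


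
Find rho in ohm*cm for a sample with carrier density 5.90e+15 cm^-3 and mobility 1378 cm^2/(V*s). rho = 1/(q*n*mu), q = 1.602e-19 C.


Step 1: sigma = q * n * mu = 1.602e-19 * 5.90e+15 * 1378 = 1.30246e+00 S/cm
Step 2: rho = 1 / sigma = 1 / 1.30246e+00 = 0.7678 ohm*cm

0.7678


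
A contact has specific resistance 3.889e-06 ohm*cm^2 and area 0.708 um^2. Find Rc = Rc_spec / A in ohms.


Step 1: Convert area to cm^2: 0.708 um^2 = 7.0800e-09 cm^2
Step 2: Rc = Rc_spec / A = 3.889e-06 / 7.0800e-09
Step 3: Rc = 5.49e+02 ohms

5.49e+02


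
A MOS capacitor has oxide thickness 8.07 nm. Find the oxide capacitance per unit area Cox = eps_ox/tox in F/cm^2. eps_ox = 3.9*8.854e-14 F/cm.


Step 1: eps_ox = 3.9 * 8.854e-14 = 3.45306e-13 F/cm
Step 2: tox in cm = 8.07 nm * 1e-7 = 8.0700e-07 cm
Step 3: Cox = 3.45306e-13 / 8.0700e-07 = 4.28e-07 F/cm^2

4.28e-07


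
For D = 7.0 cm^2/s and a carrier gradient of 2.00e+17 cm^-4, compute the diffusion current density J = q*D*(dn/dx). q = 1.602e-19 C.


Step 1: J = q * D * (dn/dx)
Step 2: J = 1.602e-19 * 7.0 * 2.00e+17
Step 3: J = 2.24e-01 A/cm^2

2.24e-01


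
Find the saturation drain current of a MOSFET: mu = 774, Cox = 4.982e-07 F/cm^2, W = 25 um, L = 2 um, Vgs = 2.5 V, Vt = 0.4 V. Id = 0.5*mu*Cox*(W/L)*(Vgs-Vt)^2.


Step 1: Overdrive voltage Vov = Vgs - Vt = 2.5 - 0.4 = 2.1 V
Step 2: W/L = 25/2 = 12.5
Step 3: Id = 0.5 * 774 * 4.982e-07 * 12.5 * 2.1^2
Step 4: Id = 1.06e-02 A

1.06e-02


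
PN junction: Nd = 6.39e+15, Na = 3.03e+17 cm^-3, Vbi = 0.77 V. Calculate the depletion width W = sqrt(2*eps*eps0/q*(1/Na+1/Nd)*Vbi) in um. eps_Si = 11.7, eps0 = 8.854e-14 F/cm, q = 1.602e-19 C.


Step 1: 1/Na + 1/Nd = 1/3.03e+17 + 1/6.39e+15 = 1.59795e-16
Step 2: 2*eps*eps0/q = 2*11.7*8.854e-14/1.602e-19 = 1.293281e+07
Step 3: W^2 = 1.293281e+07 * 1.59795e-16 * 0.77 = 1.59128e-09
Step 4: W = sqrt(1.59128e-09) = 3.989e-05 cm = 0.3989 um

0.3989


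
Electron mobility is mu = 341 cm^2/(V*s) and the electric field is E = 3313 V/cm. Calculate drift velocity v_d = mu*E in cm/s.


Step 1: v_d = mu * E
Step 2: v_d = 341 * 3313 = 1129733
Step 3: v_d = 1.13e+06 cm/s

1.13e+06


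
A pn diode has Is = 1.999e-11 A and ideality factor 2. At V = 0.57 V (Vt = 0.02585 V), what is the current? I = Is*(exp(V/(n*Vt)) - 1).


Step 1: V/(n*Vt) = 0.57/(2*0.02585) = 11.0251
Step 2: exp(11.0251) = 6.1396e+04
Step 3: I = 1.999e-11 * (6.1396e+04 - 1) = 1.23e-06 A

1.23e-06


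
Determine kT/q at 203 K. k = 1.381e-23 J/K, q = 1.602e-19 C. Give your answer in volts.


Step 1: kT = 1.381e-23 * 203 = 2.80343e-21 J
Step 2: Vt = kT/q = 2.80343e-21 / 1.602e-19
Step 3: Vt = 0.0175 V

0.0175


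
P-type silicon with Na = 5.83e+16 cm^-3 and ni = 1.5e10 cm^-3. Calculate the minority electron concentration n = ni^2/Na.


Step 1: Majority hole concentration p ≈ Na = 5.83e+16 cm^-3
Step 2: n = ni^2 / Na = (1.5e10)^2 / 5.83e+16
Step 3: n = 3.86e+03 cm^-3

3.86e+03


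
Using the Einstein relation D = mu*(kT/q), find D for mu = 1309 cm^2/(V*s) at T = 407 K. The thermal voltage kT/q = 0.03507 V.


Step 1: D = mu * (kT/q)
Step 2: D = 1309 * 0.03507
Step 3: D = 45.91 cm^2/s

45.91


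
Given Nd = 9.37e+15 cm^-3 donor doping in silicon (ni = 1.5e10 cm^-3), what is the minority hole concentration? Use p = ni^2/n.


Step 1: Since Nd >> ni, n ≈ Nd = 9.37e+15 cm^-3
Step 2: p = ni^2 / n = (1.5e10)^2 / 9.37e+15
Step 3: p = 2.25e20 / 9.37e+15 = 2.40e+04 cm^-3

2.40e+04


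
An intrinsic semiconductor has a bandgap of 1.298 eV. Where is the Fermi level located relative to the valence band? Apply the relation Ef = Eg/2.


Step 1: For an intrinsic semiconductor, the Fermi level sits at midgap.
Step 2: Ef = Eg / 2 = 1.298 / 2 = 0.649 eV

0.649


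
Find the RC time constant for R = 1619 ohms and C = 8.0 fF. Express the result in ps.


Step 1: tau = R * C
Step 2: tau = 1619 * 8.0 fF = 1619 * 8.0e-15 F
Step 3: tau = 1.2952e-11 s = 12.952 ps

12.952


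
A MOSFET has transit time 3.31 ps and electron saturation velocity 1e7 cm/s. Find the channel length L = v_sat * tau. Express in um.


Step 1: tau in seconds = 3.31 ps * 1e-12 = 3.3100e-12 s
Step 2: L = v_sat * tau = 1e7 * 3.3100e-12 = 3.3100e-05 cm
Step 3: L in um = 3.3100e-05 * 1e4 = 0.331 um

0.331


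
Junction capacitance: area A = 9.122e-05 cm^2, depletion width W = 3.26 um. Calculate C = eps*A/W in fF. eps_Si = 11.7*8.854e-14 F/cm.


Step 1: eps_Si = 11.7 * 8.854e-14 = 1.035918e-12 F/cm
Step 2: W in cm = 3.26 * 1e-4 = 3.26e-04 cm
Step 3: C = 1.035918e-12 * 9.122e-05 / 3.26e-04 = 2.898664e-13 F
Step 4: C = 289.87 fF

289.87


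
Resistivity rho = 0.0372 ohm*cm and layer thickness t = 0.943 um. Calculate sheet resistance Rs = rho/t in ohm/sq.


Step 1: Convert thickness to cm: t = 0.943 um = 9.4300e-05 cm
Step 2: Rs = rho / t = 0.0372 / 9.4300e-05
Step 3: Rs = 394.5 ohm/sq

394.5


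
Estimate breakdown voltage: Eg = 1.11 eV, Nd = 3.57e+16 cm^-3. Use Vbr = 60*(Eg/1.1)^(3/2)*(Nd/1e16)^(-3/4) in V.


Step 1: Eg/1.1 = 1.11/1.1 = 1.009091
Step 2: (Eg/1.1)^1.5 = 1.009091^1.5 = 1.013667
Step 3: (Nd/1e16)^(-0.75) = (3.57)^(-0.75) = 0.385034
Step 4: Vbr = 60 * 1.013667 * 0.385034 = 23.4 V

23.4


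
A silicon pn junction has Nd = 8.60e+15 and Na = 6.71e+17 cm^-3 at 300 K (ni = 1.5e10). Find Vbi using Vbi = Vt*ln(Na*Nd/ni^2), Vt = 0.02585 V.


Step 1: Compute Na*Nd/ni^2 = 6.71e+17 * 8.60e+15 / (1.5e10)^2 = 2.5647e+13
Step 2: ln(2.5647e+13) = 30.8754
Step 3: Vbi = 0.02585 * 30.8754 = 0.798 V

0.798


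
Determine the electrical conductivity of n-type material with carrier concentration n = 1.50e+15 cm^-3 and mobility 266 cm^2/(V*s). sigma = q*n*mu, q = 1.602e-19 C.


Step 1: sigma = q * n * mu
Step 2: sigma = 1.602e-19 * 1.50e+15 * 266
Step 3: sigma = 6.392e-02 S/cm

6.392e-02


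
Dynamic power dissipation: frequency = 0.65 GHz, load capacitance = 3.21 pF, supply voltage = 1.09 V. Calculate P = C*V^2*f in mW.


Step 1: V^2 = 1.09^2 = 1.1881 V^2
Step 2: P = C*V^2*f = 3.21e-12 F * 1.1881 * 0.65e9 Hz
Step 3: P = 2.47897065e-03 W
Step 4: P = 2.479 mW

2.479


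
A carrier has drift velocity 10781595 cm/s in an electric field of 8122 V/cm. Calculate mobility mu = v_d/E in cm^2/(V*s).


Step 1: mu = v_d / E
Step 2: mu = 10781595 / 8122
Step 3: mu = 1327.46 cm^2/(V*s)

1327.46


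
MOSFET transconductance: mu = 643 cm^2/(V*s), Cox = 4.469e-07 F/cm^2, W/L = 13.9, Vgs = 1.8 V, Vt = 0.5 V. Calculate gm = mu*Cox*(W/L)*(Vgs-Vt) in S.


Step 1: Vov = Vgs - Vt = 1.8 - 0.5 = 1.3 V
Step 2: gm = mu * Cox * (W/L) * Vov
Step 3: gm = 643 * 4.469e-07 * 13.9 * 1.3 = 5.19e-03 S

5.19e-03
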